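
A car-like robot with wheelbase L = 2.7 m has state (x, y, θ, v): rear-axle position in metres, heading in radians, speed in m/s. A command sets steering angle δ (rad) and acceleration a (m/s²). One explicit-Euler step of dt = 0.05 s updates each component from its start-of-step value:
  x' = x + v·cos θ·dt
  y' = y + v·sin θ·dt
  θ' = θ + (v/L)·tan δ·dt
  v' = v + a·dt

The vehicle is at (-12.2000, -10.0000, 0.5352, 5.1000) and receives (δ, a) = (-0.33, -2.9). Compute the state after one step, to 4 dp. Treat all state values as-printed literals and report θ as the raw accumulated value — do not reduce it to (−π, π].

(-11.9807, -9.8699, 0.5029, 4.9550)

x' = -12.2000 + 5.1000·cos(0.5352)·0.05 = -11.9807
y' = -10.0000 + 5.1000·sin(0.5352)·0.05 = -9.8699
θ' = 0.5352 + (5.1000/2.7)·tan(-0.33)·0.05 = 0.5029
v' = 5.1000 − 2.9000·0.05 = 4.9550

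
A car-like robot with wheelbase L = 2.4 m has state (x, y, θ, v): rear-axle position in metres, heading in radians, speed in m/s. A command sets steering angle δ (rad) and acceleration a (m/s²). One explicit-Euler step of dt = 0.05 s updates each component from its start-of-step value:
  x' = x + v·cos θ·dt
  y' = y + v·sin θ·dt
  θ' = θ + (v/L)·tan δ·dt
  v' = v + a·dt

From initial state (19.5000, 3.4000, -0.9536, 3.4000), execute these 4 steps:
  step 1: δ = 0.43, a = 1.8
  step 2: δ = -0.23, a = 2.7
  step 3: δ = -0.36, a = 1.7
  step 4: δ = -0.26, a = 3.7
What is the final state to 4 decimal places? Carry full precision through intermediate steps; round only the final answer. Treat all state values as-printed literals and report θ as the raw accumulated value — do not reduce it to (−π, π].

after step 1 (δ=0.43, a=1.8): (19.598388, 3.261364, -0.921114, 3.490000)
after step 2 (δ=-0.23, a=2.7): (19.703949, 3.122414, -0.938139, 3.625000)
after step 3 (δ=-0.36, a=1.7): (19.811120, 2.976243, -0.966565, 3.710000)
after step 4 (δ=-0.26, a=3.7): (19.916508, 2.823588, -0.987126, 3.895000)

(19.9165, 2.8236, -0.9871, 3.8950)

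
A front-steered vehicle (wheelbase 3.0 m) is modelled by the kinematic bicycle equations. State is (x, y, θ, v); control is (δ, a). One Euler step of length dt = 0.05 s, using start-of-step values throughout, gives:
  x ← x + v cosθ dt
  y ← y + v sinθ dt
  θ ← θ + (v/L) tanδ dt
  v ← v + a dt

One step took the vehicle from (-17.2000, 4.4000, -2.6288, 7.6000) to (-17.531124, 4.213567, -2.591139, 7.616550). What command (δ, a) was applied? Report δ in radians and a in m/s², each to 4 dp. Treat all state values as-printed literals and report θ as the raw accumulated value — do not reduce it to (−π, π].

δ = 0.2890, a = 0.3310

a = (v'−v)/dt = (0.016550)/0.05 = 0.3310
Δθ = θ'−θ = 0.037661;  (v·dt/L) = 7.6000·0.05/3.0 = 0.126667
tan δ = Δθ·L/(v·dt) = 0.297324  →  δ = 0.2890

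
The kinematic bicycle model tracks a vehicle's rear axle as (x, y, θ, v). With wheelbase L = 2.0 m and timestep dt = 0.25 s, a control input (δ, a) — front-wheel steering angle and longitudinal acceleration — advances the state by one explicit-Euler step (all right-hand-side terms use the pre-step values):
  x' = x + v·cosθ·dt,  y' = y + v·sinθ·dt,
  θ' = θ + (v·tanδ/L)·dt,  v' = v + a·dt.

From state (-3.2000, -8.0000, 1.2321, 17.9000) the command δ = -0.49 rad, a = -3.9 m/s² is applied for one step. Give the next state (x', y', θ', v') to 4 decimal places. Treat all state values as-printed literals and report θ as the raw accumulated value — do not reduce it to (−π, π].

x' = -3.2000 + 17.9000·cos(1.2321)·0.25 = -1.7131
y' = -8.0000 + 17.9000·sin(1.2321)·0.25 = -3.7792
θ' = 1.2321 + (17.9000/2.0)·tan(-0.49)·0.25 = 0.0386
v' = 17.9000 − 3.9000·0.25 = 16.9250

(-1.7131, -3.7792, 0.0386, 16.9250)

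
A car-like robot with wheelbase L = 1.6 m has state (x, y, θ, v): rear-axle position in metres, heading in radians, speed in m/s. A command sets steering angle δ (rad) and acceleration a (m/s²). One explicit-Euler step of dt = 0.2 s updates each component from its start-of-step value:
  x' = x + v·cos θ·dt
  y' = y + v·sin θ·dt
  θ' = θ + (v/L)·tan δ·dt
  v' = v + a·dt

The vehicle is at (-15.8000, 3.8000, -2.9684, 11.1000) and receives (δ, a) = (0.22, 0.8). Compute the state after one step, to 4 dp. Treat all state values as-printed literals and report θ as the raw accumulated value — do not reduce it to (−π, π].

(-17.9868, 3.4174, -2.6581, 11.2600)

x' = -15.8000 + 11.1000·cos(-2.9684)·0.2 = -17.9868
y' = 3.8000 + 11.1000·sin(-2.9684)·0.2 = 3.4174
θ' = -2.9684 + (11.1000/1.6)·tan(0.22)·0.2 = -2.6581
v' = 11.1000 + 0.8000·0.2 = 11.2600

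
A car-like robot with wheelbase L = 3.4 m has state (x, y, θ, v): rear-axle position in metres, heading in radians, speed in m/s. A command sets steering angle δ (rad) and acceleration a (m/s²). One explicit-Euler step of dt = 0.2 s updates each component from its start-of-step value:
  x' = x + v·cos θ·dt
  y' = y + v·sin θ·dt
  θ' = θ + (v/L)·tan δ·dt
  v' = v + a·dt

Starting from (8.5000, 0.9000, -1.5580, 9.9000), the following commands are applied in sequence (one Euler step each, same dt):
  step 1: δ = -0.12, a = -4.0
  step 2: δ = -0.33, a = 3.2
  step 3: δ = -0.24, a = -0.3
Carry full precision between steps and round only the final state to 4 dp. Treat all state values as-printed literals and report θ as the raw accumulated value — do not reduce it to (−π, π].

(7.9564, -4.7886, -1.9518, 9.6800)

after step 1 (δ=-0.12, a=-4.0): (8.525336, -1.079838, -1.628220, 9.100000)
after step 2 (δ=-0.33, a=3.2): (8.420883, -2.896838, -1.811571, 9.740000)
after step 3 (δ=-0.24, a=-0.3): (7.956372, -4.788645, -1.951780, 9.680000)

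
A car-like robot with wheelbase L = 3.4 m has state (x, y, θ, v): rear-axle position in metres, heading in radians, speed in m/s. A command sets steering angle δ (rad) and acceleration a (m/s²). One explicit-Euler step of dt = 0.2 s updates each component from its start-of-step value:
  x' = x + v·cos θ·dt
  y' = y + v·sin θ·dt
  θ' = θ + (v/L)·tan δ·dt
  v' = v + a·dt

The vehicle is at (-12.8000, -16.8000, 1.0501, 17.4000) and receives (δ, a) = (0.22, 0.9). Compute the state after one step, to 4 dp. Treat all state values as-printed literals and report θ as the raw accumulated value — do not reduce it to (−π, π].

(-11.0688, -13.7812, 1.2790, 17.5800)

x' = -12.8000 + 17.4000·cos(1.0501)·0.2 = -11.0688
y' = -16.8000 + 17.4000·sin(1.0501)·0.2 = -13.7812
θ' = 1.0501 + (17.4000/3.4)·tan(0.22)·0.2 = 1.2790
v' = 17.4000 + 0.9000·0.2 = 17.5800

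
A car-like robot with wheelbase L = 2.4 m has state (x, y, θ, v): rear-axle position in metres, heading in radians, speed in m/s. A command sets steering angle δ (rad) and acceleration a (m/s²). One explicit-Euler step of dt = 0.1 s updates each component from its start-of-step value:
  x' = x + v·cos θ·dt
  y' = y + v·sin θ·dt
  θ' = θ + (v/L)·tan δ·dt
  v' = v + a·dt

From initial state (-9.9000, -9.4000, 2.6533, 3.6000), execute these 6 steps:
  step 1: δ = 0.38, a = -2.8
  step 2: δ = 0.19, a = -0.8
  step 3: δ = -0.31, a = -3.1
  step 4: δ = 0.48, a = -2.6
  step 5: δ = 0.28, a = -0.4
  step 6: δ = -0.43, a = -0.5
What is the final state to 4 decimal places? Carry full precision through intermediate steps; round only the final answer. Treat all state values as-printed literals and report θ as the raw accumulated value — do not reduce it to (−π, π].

(-11.5775, -8.6509, 2.7419, 2.5800)

after step 1 (δ=0.38, a=-2.8): (-10.217929, -9.231117, 2.713212, 3.320000)
after step 2 (δ=0.19, a=-0.8): (-10.519929, -9.093205, 2.739816, 3.240000)
after step 3 (δ=-0.31, a=-3.1): (-10.818128, -8.966503, 2.696572, 2.930000)
after step 4 (δ=0.48, a=-2.6): (-11.082590, -8.840374, 2.760130, 2.670000)
after step 5 (δ=0.28, a=-0.4): (-11.330399, -8.740975, 2.792120, 2.630000)
after step 6 (δ=-0.43, a=-0.5): (-11.577501, -8.650924, 2.741863, 2.580000)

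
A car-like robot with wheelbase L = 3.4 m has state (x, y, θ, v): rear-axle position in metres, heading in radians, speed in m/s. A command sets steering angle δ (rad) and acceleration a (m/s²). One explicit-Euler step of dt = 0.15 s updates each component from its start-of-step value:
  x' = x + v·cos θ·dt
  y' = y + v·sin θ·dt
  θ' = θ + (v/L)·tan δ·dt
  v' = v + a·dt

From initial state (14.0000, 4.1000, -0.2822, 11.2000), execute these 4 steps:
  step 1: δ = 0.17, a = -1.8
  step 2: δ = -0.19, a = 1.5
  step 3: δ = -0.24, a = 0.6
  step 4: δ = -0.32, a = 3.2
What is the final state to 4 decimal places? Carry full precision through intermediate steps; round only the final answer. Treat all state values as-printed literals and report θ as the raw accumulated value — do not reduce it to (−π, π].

after step 1 (δ=0.17, a=-1.8): (15.613548, 3.632172, -0.197381, 10.930000)
after step 2 (δ=-0.19, a=1.5): (17.221214, 3.310662, -0.290119, 11.155000)
after step 3 (δ=-0.24, a=0.6): (18.824539, 2.832002, -0.410552, 11.245000)
after step 4 (δ=-0.32, a=3.2): (20.371121, 2.158793, -0.574955, 11.725000)

(20.3711, 2.1588, -0.5750, 11.7250)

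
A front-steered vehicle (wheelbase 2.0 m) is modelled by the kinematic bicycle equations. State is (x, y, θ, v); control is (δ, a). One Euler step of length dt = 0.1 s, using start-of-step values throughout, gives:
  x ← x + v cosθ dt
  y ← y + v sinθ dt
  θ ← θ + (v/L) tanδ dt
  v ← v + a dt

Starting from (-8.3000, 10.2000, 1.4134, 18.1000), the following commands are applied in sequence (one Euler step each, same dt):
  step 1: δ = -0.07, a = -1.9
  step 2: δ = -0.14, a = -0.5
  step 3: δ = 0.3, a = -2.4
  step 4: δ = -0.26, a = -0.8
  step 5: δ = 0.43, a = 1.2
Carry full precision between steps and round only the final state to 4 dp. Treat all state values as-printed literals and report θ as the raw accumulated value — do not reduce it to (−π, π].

after step 1 (δ=-0.07, a=-1.9): (-8.016287, 11.987626, 1.349946, 17.910000)
after step 2 (δ=-0.14, a=-0.5): (-7.623953, 13.735126, 1.223751, 17.860000)
after step 3 (δ=0.3, a=-2.4): (-7.016497, 15.414647, 1.499988, 17.620000)
after step 4 (δ=-0.26, a=-0.8): (-6.891837, 17.172232, 1.265623, 17.540000)
after step 5 (δ=0.43, a=1.2): (-6.364833, 18.845188, 1.667834, 17.660000)

(-6.3648, 18.8452, 1.6678, 17.6600)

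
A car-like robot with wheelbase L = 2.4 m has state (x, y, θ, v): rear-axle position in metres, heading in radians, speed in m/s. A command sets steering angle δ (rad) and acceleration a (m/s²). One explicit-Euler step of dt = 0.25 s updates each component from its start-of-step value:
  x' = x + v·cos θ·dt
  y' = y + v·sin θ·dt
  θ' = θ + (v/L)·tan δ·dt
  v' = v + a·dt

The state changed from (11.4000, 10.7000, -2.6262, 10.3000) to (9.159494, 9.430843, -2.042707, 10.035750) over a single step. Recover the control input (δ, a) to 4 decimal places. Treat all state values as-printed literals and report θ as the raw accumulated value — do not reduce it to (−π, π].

δ = 0.4981, a = -1.0570

a = (v'−v)/dt = (-0.264250)/0.25 = -1.0570
Δθ = θ'−θ = 0.583493;  (v·dt/L) = 10.3000·0.25/2.4 = 1.072917
tan δ = Δθ·L/(v·dt) = 0.543838  →  δ = 0.4981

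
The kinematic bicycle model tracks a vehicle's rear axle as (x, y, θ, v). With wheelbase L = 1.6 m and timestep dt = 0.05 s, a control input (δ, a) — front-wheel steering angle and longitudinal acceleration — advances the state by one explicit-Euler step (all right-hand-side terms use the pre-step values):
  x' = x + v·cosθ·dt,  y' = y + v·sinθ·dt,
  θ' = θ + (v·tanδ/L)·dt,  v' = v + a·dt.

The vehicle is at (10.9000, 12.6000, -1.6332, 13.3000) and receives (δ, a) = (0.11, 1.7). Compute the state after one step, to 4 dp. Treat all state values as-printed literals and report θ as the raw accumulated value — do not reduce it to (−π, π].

x' = 10.9000 + 13.3000·cos(-1.6332)·0.05 = 10.8585
y' = 12.6000 + 13.3000·sin(-1.6332)·0.05 = 11.9363
θ' = -1.6332 + (13.3000/1.6)·tan(0.11)·0.05 = -1.5873
v' = 13.3000 + 1.7000·0.05 = 13.3850

(10.8585, 11.9363, -1.5873, 13.3850)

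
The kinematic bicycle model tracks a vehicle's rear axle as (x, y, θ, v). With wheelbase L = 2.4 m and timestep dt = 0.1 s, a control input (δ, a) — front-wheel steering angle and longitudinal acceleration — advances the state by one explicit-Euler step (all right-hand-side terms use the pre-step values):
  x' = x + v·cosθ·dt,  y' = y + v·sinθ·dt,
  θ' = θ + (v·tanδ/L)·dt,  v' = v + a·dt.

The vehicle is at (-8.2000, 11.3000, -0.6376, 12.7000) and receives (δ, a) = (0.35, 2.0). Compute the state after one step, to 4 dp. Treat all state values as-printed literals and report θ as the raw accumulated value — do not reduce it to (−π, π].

x' = -8.2000 + 12.7000·cos(-0.6376)·0.1 = -7.1795
y' = 11.3000 + 12.7000·sin(-0.6376)·0.1 = 10.5440
θ' = -0.6376 + (12.7000/2.4)·tan(0.35)·0.1 = -0.4444
v' = 12.7000 + 2.0000·0.1 = 12.9000

(-7.1795, 10.5440, -0.4444, 12.9000)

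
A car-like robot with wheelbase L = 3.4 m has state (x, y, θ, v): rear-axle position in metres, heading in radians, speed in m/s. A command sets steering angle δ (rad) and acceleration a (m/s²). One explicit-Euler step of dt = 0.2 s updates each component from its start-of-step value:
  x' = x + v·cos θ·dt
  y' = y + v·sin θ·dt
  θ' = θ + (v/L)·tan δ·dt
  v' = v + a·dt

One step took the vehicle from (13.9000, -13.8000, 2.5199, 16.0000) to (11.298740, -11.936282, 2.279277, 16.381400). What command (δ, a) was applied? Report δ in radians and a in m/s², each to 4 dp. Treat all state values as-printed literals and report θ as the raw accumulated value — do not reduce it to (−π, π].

δ = -0.2503, a = 1.9070

a = (v'−v)/dt = (0.381400)/0.2 = 1.9070
Δθ = θ'−θ = -0.240623;  (v·dt/L) = 16.0000·0.2/3.4 = 0.941176
tan δ = Δθ·L/(v·dt) = -0.255662  →  δ = -0.2503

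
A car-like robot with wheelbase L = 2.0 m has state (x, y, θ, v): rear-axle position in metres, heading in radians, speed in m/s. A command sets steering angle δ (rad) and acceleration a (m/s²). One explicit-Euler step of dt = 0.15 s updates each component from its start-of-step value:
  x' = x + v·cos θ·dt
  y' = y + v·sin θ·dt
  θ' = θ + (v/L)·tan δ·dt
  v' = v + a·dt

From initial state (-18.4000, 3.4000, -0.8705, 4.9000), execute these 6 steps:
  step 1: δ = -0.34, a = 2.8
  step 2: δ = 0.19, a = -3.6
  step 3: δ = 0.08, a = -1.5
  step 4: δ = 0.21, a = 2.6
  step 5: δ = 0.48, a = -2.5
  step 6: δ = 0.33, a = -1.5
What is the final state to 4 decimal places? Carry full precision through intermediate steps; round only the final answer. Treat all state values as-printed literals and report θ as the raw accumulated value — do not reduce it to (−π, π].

(-15.5768, 0.1143, -0.5117, 4.3450)

after step 1 (δ=-0.34, a=2.8): (-17.926333, 2.837981, -1.000498, 5.320000)
after step 2 (δ=0.19, a=-3.6): (-17.495507, 2.166273, -0.923763, 4.780000)
after step 3 (δ=0.08, a=-1.5): (-17.063283, 1.594196, -0.895021, 4.555000)
after step 4 (δ=0.21, a=2.6): (-16.635909, 1.061109, -0.822207, 4.945000)
after step 5 (δ=0.48, a=-2.5): (-16.131069, 0.517666, -0.629125, 4.570000)
after step 6 (δ=0.33, a=-1.5): (-15.576813, 0.114292, -0.511725, 4.345000)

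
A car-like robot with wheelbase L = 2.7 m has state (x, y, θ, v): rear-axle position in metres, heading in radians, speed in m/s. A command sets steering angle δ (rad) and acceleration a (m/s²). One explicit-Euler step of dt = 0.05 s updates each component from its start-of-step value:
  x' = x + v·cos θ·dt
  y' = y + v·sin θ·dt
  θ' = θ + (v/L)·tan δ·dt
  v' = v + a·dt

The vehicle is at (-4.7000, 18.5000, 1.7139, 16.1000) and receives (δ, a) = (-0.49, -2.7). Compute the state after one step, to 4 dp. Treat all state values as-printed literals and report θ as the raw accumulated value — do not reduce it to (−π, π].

(-4.8148, 19.2968, 1.5549, 15.9650)

x' = -4.7000 + 16.1000·cos(1.7139)·0.05 = -4.8148
y' = 18.5000 + 16.1000·sin(1.7139)·0.05 = 19.2968
θ' = 1.7139 + (16.1000/2.7)·tan(-0.49)·0.05 = 1.5549
v' = 16.1000 − 2.7000·0.05 = 15.9650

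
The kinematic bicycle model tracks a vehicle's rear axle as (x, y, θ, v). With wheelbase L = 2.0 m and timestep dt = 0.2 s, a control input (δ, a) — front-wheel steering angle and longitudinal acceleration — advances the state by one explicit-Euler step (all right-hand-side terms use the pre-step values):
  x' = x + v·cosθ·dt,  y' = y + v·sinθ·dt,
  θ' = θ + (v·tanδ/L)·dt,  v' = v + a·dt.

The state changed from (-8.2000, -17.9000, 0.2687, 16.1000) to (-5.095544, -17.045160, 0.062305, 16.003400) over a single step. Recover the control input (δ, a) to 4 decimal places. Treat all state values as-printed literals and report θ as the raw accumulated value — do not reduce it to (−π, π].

a = (v'−v)/dt = (-0.096600)/0.2 = -0.4830
Δθ = θ'−θ = -0.206395;  (v·dt/L) = 16.1000·0.2/2.0 = 1.610000
tan δ = Δθ·L/(v·dt) = -0.128196  →  δ = -0.1275

δ = -0.1275, a = -0.4830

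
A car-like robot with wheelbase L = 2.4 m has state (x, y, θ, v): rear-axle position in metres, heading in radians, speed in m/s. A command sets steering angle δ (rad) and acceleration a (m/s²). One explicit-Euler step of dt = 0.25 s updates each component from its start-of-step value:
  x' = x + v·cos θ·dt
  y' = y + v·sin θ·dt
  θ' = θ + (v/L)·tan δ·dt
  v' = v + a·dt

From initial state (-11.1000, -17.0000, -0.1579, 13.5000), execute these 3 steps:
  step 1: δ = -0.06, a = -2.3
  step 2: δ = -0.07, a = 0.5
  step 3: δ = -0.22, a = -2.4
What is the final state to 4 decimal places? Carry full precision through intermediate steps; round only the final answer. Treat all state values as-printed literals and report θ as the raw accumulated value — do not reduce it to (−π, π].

after step 1 (δ=-0.06, a=-2.3): (-7.766986, -17.530701, -0.242376, 12.925000)
after step 2 (δ=-0.07, a=0.5): (-4.630184, -18.306234, -0.336775, 13.050000)
after step 3 (δ=-0.22, a=-2.4): (-1.550955, -19.384312, -0.640758, 12.450000)

(-1.5510, -19.3843, -0.6408, 12.4500)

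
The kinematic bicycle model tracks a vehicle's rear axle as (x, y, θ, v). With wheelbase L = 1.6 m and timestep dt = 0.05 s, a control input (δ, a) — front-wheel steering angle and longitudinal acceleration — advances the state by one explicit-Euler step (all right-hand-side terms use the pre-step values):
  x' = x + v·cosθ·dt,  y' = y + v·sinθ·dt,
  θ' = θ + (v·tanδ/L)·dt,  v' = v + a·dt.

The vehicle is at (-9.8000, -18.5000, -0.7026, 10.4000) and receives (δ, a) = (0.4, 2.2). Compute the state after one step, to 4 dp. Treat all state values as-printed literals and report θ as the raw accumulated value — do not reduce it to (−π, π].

x' = -9.8000 + 10.4000·cos(-0.7026)·0.05 = -9.4032
y' = -18.5000 + 10.4000·sin(-0.7026)·0.05 = -18.8360
θ' = -0.7026 + (10.4000/1.6)·tan(0.4)·0.05 = -0.5652
v' = 10.4000 + 2.2000·0.05 = 10.5100

(-9.4032, -18.8360, -0.5652, 10.5100)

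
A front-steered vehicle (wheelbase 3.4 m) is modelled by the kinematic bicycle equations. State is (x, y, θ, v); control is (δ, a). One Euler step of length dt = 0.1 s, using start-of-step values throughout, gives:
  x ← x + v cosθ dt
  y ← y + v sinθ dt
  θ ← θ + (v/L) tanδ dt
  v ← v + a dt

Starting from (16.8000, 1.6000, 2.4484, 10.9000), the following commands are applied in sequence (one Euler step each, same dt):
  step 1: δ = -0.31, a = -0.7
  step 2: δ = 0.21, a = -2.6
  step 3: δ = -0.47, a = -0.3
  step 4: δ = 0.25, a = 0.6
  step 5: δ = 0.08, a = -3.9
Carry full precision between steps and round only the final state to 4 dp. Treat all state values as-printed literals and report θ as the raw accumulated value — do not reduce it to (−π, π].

(13.0147, 5.3553, 2.3598, 10.2100)

after step 1 (δ=-0.31, a=-0.7): (15.961561, 2.296506, 2.345707, 10.830000)
after step 2 (δ=0.21, a=-2.6): (15.203838, 3.070292, 2.413599, 10.570000)
after step 3 (δ=-0.47, a=-0.3): (14.414776, 3.773591, 2.255681, 10.540000)
after step 4 (δ=0.25, a=0.6): (13.748033, 4.589906, 2.334837, 10.600000)
after step 5 (δ=0.08, a=-3.9): (13.014677, 5.355275, 2.359832, 10.210000)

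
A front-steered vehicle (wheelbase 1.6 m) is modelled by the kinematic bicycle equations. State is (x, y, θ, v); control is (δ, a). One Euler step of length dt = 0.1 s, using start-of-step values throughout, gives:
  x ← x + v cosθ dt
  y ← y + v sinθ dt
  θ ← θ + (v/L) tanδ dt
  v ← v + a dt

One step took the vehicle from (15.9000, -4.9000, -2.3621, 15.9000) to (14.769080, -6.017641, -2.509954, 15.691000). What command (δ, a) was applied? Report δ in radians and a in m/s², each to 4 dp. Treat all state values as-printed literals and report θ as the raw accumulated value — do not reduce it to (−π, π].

a = (v'−v)/dt = (-0.209000)/0.1 = -2.0900
Δθ = θ'−θ = -0.147854;  (v·dt/L) = 15.9000·0.1/1.6 = 0.993750
tan δ = Δθ·L/(v·dt) = -0.148784  →  δ = -0.1477

δ = -0.1477, a = -2.0900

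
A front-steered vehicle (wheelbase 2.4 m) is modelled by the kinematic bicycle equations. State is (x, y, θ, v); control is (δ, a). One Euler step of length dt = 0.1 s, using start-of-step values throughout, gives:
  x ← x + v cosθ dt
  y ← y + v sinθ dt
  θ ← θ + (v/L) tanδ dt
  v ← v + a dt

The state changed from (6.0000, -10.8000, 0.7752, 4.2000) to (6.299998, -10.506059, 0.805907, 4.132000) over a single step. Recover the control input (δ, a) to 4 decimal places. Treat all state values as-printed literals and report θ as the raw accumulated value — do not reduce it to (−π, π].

a = (v'−v)/dt = (-0.068000)/0.1 = -0.6800
Δθ = θ'−θ = 0.030707;  (v·dt/L) = 4.2000·0.1/2.4 = 0.175000
tan δ = Δθ·L/(v·dt) = 0.175469  →  δ = 0.1737

δ = 0.1737, a = -0.6800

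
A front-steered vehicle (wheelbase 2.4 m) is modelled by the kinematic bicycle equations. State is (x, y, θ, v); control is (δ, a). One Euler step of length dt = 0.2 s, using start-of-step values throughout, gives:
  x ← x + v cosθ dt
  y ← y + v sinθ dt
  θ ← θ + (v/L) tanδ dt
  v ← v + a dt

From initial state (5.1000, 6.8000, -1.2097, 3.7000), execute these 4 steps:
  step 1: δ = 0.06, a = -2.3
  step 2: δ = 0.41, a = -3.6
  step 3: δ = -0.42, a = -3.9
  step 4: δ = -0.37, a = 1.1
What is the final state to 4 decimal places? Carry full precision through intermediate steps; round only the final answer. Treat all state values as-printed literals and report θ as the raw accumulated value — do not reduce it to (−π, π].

(5.9784, 4.7427, -1.2238, 1.9600)

after step 1 (δ=0.06, a=-2.3): (5.361442, 6.107723, -1.191178, 3.240000)
after step 2 (δ=0.41, a=-3.6): (5.601569, 5.505856, -1.073827, 2.520000)
after step 3 (δ=-0.42, a=-3.9): (5.841858, 5.062824, -1.167608, 1.740000)
after step 4 (δ=-0.37, a=1.1): (5.978397, 4.742729, -1.223848, 1.960000)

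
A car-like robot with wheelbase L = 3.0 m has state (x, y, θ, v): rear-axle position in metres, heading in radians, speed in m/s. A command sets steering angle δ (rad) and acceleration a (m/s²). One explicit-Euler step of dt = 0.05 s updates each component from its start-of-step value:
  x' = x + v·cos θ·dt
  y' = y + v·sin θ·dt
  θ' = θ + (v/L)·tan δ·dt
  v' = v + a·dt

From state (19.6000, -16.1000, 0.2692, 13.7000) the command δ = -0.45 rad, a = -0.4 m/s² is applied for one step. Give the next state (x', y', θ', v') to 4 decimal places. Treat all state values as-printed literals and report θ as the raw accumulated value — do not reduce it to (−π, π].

(20.2603, -15.9178, 0.1589, 13.6800)

x' = 19.6000 + 13.7000·cos(0.2692)·0.05 = 20.2603
y' = -16.1000 + 13.7000·sin(0.2692)·0.05 = -15.9178
θ' = 0.2692 + (13.7000/3.0)·tan(-0.45)·0.05 = 0.1589
v' = 13.7000 − 0.4000·0.05 = 13.6800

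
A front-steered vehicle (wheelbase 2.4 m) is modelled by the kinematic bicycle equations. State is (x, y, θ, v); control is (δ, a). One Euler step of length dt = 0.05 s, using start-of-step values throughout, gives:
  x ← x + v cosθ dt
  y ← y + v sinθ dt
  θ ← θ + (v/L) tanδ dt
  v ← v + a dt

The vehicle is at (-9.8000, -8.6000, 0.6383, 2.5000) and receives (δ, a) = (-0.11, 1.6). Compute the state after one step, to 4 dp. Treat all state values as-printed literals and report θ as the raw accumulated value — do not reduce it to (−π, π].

(-9.6996, -8.5255, 0.6325, 2.5800)

x' = -9.8000 + 2.5000·cos(0.6383)·0.05 = -9.6996
y' = -8.6000 + 2.5000·sin(0.6383)·0.05 = -8.5255
θ' = 0.6383 + (2.5000/2.4)·tan(-0.11)·0.05 = 0.6325
v' = 2.5000 + 1.6000·0.05 = 2.5800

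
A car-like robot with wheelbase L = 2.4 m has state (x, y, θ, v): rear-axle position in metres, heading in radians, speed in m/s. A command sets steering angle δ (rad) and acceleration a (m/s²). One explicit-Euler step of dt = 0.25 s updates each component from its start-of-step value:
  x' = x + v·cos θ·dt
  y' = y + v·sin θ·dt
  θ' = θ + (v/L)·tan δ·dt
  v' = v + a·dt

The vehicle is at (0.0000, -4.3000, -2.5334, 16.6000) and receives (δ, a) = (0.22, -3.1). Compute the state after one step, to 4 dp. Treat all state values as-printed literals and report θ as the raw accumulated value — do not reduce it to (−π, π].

(-3.4058, -6.6712, -2.1467, 15.8250)

x' = 0.0000 + 16.6000·cos(-2.5334)·0.25 = -3.4058
y' = -4.3000 + 16.6000·sin(-2.5334)·0.25 = -6.6712
θ' = -2.5334 + (16.6000/2.4)·tan(0.22)·0.25 = -2.1467
v' = 16.6000 − 3.1000·0.25 = 15.8250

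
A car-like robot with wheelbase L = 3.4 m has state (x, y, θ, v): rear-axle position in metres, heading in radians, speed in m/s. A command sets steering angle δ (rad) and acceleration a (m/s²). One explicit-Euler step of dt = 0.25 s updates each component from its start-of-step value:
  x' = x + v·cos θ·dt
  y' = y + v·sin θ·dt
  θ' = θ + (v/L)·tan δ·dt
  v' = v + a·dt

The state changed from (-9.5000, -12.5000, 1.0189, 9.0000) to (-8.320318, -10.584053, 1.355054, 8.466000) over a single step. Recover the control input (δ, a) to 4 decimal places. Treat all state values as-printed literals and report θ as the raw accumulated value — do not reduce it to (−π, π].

δ = 0.4700, a = -2.1360

a = (v'−v)/dt = (-0.534000)/0.25 = -2.1360
Δθ = θ'−θ = 0.336154;  (v·dt/L) = 9.0000·0.25/3.4 = 0.661765
tan δ = Δθ·L/(v·dt) = 0.507966  →  δ = 0.4700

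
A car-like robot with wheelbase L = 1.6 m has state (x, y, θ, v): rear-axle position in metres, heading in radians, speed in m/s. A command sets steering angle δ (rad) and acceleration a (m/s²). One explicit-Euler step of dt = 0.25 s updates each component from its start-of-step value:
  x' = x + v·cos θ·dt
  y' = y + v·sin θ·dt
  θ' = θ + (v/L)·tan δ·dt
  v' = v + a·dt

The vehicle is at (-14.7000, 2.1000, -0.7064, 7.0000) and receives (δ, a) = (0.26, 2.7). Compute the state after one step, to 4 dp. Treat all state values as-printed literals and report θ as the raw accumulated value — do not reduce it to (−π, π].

(-13.3688, 0.9641, -0.4154, 7.6750)

x' = -14.7000 + 7.0000·cos(-0.7064)·0.25 = -13.3688
y' = 2.1000 + 7.0000·sin(-0.7064)·0.25 = 0.9641
θ' = -0.7064 + (7.0000/1.6)·tan(0.26)·0.25 = -0.4154
v' = 7.0000 + 2.7000·0.25 = 7.6750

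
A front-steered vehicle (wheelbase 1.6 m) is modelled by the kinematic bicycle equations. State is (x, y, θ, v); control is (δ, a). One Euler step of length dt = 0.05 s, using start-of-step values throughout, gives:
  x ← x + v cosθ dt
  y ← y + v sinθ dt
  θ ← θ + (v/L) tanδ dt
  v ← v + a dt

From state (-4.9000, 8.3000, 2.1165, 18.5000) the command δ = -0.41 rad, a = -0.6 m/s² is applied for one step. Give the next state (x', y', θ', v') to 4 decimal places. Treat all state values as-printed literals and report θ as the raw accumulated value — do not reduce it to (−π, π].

(-5.3801, 9.0907, 1.8652, 18.4700)

x' = -4.9000 + 18.5000·cos(2.1165)·0.05 = -5.3801
y' = 8.3000 + 18.5000·sin(2.1165)·0.05 = 9.0907
θ' = 2.1165 + (18.5000/1.6)·tan(-0.41)·0.05 = 1.8652
v' = 18.5000 − 0.6000·0.05 = 18.4700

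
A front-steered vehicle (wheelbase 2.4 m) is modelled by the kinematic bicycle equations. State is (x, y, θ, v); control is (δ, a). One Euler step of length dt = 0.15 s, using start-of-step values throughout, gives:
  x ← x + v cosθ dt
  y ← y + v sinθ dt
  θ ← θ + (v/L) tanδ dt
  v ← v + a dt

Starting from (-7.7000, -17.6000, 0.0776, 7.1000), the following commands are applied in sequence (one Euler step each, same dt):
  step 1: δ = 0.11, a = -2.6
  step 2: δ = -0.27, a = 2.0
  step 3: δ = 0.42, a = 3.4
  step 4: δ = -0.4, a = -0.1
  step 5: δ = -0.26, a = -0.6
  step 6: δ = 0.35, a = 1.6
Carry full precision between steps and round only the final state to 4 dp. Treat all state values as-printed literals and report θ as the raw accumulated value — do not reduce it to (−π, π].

(-1.2539, -17.2700, 0.0519, 7.6550)

after step 1 (δ=0.11, a=-2.6): (-6.638205, -17.517439, 0.126610, 6.710000)
after step 2 (δ=-0.27, a=2.0): (-5.639761, -17.390346, 0.010545, 7.010000)
after step 3 (δ=0.42, a=3.4): (-4.588320, -17.379258, 0.206199, 7.520000)
after step 4 (δ=-0.4, a=-0.1): (-3.484215, -17.148310, 0.007487, 7.505000)
after step 5 (δ=-0.26, a=-0.6): (-2.358497, -17.139882, -0.117294, 7.415000)
after step 6 (δ=0.35, a=1.6): (-1.253889, -17.270043, 0.051874, 7.655000)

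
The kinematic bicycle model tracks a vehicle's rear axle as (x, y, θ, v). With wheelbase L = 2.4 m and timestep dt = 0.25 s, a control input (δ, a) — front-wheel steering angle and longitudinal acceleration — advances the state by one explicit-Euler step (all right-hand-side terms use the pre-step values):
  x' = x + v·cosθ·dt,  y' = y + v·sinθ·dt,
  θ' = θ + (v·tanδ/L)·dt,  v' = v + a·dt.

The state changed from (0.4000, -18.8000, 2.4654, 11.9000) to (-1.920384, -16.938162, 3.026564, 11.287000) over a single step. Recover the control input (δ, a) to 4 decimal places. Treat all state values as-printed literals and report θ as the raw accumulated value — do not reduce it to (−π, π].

δ = 0.4251, a = -2.4520

a = (v'−v)/dt = (-0.613000)/0.25 = -2.4520
Δθ = θ'−θ = 0.561164;  (v·dt/L) = 11.9000·0.25/2.4 = 1.239583
tan δ = Δθ·L/(v·dt) = 0.452704  →  δ = 0.4251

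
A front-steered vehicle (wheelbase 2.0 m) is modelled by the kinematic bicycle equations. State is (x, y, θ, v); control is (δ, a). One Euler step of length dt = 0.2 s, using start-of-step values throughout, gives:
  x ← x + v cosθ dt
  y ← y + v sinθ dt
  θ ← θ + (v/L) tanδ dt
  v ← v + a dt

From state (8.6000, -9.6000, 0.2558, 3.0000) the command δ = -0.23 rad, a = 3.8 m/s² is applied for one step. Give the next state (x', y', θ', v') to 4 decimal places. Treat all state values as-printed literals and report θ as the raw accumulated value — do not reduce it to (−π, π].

x' = 8.6000 + 3.0000·cos(0.2558)·0.2 = 9.1805
y' = -9.6000 + 3.0000·sin(0.2558)·0.2 = -9.4482
θ' = 0.2558 + (3.0000/2.0)·tan(-0.23)·0.2 = 0.1856
v' = 3.0000 + 3.8000·0.2 = 3.7600

(9.1805, -9.4482, 0.1856, 3.7600)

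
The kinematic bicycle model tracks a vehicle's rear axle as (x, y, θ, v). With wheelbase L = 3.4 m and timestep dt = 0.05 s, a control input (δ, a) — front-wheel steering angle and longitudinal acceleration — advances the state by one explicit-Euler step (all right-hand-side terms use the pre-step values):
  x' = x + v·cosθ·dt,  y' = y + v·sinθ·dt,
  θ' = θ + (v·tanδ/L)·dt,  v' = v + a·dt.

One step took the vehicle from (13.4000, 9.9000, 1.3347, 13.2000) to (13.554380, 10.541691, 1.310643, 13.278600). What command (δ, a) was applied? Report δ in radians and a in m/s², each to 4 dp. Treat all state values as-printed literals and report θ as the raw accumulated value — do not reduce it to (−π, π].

a = (v'−v)/dt = (0.078600)/0.05 = 1.5720
Δθ = θ'−θ = -0.024057;  (v·dt/L) = 13.2000·0.05/3.4 = 0.194118
tan δ = Δθ·L/(v·dt) = -0.123930  →  δ = -0.1233

δ = -0.1233, a = 1.5720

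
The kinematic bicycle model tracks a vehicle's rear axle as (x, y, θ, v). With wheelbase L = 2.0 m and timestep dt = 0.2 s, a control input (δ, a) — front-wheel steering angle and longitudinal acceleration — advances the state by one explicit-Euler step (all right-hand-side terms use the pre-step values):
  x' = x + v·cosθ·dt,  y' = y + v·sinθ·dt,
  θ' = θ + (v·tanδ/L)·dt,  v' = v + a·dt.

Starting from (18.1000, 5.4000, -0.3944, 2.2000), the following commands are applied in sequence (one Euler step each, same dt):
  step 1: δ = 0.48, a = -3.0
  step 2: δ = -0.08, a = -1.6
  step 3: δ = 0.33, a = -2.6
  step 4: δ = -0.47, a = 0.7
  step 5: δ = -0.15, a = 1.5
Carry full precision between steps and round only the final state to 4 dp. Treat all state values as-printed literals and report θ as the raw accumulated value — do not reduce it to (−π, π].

(19.3788, 4.9802, -0.3011, 1.2000)

after step 1 (δ=0.48, a=-3.0): (18.506220, 5.230928, -0.279866, 1.600000)
after step 2 (δ=-0.08, a=-1.6): (18.813770, 5.142536, -0.292693, 1.280000)
after step 3 (δ=0.33, a=-2.6): (19.058882, 5.068671, -0.248850, 0.760000)
after step 4 (δ=-0.47, a=0.7): (19.206200, 5.031236, -0.287455, 0.900000)
after step 5 (δ=-0.15, a=1.5): (19.378814, 4.980203, -0.301057, 1.200000)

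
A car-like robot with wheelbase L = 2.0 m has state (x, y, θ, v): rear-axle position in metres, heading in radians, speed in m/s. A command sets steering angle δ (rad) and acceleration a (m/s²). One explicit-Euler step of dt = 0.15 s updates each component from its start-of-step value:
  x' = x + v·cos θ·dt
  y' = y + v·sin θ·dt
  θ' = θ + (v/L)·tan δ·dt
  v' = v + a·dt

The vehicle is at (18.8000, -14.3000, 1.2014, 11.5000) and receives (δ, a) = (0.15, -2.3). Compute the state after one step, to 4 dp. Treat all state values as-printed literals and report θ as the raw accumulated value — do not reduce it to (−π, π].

(19.4228, -12.6914, 1.3318, 11.1550)

x' = 18.8000 + 11.5000·cos(1.2014)·0.15 = 19.4228
y' = -14.3000 + 11.5000·sin(1.2014)·0.15 = -12.6914
θ' = 1.2014 + (11.5000/2.0)·tan(0.15)·0.15 = 1.3318
v' = 11.5000 − 2.3000·0.15 = 11.1550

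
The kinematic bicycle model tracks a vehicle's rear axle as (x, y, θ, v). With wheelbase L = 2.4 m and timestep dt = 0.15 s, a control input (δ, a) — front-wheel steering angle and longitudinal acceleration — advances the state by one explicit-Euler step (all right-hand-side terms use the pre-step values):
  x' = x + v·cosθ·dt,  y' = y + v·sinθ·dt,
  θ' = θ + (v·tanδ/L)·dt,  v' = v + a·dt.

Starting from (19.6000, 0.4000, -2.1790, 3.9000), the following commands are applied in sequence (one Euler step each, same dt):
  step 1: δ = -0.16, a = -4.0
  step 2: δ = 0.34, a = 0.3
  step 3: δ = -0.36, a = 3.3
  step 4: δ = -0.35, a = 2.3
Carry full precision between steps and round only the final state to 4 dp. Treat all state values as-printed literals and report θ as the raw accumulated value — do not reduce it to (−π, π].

after step 1 (δ=-0.16, a=-4.0): (19.265734, -0.080095, -2.218336, 3.300000)
after step 2 (δ=0.34, a=0.3): (18.967137, -0.474893, -2.145378, 3.345000)
after step 3 (δ=-0.36, a=3.3): (18.694445, -0.896071, -2.224070, 3.840000)
after step 4 (δ=-0.35, a=2.3): (18.344358, -1.353472, -2.311677, 4.185000)

(18.3444, -1.3535, -2.3117, 4.1850)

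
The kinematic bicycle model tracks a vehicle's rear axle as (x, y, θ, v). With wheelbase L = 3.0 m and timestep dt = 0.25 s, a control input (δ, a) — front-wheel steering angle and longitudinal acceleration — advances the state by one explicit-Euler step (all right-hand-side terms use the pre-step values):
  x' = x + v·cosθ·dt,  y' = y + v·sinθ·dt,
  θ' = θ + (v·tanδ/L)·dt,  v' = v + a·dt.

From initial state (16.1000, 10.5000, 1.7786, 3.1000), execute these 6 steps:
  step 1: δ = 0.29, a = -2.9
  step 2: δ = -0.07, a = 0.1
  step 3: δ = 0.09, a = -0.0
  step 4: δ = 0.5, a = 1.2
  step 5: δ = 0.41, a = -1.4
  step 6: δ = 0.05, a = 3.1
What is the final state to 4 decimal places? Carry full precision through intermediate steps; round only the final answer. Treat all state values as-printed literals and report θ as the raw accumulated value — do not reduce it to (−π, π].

(14.9001, 14.1202, 2.0767, 3.1250)

after step 1 (δ=0.29, a=-2.9): (15.940109, 11.258327, 1.855690, 2.375000)
after step 2 (δ=-0.07, a=0.1): (15.773232, 11.828144, 1.841813, 2.400000)
after step 3 (δ=0.09, a=-0.0): (15.612605, 12.406243, 1.859862, 2.400000)
after step 4 (δ=0.5, a=1.2): (15.441571, 12.981350, 1.969122, 2.700000)
after step 5 (δ=0.41, a=-1.4): (15.179755, 13.603505, 2.066914, 2.350000)
after step 6 (δ=0.05, a=3.1): (14.900096, 14.120174, 2.076714, 3.125000)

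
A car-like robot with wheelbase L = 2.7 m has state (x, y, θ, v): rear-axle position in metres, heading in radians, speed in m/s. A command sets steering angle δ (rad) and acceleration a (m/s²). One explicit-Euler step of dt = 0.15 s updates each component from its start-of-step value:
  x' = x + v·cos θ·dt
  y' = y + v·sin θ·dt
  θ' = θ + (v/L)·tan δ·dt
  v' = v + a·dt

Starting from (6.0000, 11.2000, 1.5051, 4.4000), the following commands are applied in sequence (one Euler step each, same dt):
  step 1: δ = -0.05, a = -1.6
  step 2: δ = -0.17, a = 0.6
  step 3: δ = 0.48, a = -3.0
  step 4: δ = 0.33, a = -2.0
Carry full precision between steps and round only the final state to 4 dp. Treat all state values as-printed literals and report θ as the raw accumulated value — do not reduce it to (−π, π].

(6.1637, 13.6838, 1.6484, 3.5000)

after step 1 (δ=-0.05, a=-1.6): (6.043328, 11.858576, 1.492868, 4.160000)
after step 2 (δ=-0.17, a=0.6): (6.091907, 12.480682, 1.453196, 4.250000)
after step 3 (δ=0.48, a=-3.0): (6.166704, 13.113779, 1.576118, 3.800000)
after step 4 (δ=0.33, a=-2.0): (6.163671, 13.683771, 1.648429, 3.500000)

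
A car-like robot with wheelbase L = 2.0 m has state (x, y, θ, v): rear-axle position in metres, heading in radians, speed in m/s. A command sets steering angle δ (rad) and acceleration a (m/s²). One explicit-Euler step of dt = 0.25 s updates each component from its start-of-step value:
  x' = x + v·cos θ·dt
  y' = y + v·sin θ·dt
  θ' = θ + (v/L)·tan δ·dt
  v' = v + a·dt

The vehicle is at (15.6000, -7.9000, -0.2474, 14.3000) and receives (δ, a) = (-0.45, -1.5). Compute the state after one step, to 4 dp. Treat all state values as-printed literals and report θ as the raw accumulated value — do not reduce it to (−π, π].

(19.0661, -8.7755, -1.1109, 13.9250)

x' = 15.6000 + 14.3000·cos(-0.2474)·0.25 = 19.0661
y' = -7.9000 + 14.3000·sin(-0.2474)·0.25 = -8.7755
θ' = -0.2474 + (14.3000/2.0)·tan(-0.45)·0.25 = -1.1109
v' = 14.3000 − 1.5000·0.25 = 13.9250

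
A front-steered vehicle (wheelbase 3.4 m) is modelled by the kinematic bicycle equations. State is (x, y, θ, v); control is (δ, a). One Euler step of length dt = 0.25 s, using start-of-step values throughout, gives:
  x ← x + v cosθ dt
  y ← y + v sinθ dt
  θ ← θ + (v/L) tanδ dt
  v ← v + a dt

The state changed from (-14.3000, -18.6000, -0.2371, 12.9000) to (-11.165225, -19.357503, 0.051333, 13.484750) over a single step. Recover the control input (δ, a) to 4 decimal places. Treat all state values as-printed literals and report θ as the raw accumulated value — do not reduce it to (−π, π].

a = (v'−v)/dt = (0.584750)/0.25 = 2.3390
Δθ = θ'−θ = 0.288433;  (v·dt/L) = 12.9000·0.25/3.4 = 0.948529
tan δ = Δθ·L/(v·dt) = 0.304084  →  δ = 0.2952

δ = 0.2952, a = 2.3390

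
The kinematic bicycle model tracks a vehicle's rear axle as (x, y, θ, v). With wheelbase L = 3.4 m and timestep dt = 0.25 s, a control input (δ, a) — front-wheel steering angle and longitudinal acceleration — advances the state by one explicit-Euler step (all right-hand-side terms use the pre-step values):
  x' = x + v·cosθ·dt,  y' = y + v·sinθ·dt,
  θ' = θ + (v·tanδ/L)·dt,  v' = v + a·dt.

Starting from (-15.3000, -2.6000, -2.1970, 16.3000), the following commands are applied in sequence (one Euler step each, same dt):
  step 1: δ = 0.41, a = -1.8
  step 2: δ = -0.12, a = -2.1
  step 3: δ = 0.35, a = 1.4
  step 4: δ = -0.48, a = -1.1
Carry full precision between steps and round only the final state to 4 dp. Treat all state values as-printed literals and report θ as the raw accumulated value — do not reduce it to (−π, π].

(-18.3913, -17.4236, -2.0053, 15.4000)

after step 1 (δ=0.41, a=-1.8): (-17.688247, -5.901802, -1.676082, 15.850000)
after step 2 (δ=-0.12, a=-2.1): (-18.104670, -9.842361, -1.816610, 15.325000)
after step 3 (δ=0.35, a=1.4): (-19.036988, -13.558442, -1.405282, 15.675000)
after step 4 (δ=-0.48, a=-1.1): (-18.391335, -17.423637, -2.005324, 15.400000)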